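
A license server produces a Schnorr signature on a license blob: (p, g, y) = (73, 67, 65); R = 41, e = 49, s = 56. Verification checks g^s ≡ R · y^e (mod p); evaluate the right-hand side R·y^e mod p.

Squares mod 73: 65^1≡65, 65^2≡64, 65^4≡8, 65^8≡64, 65^16≡8, 65^32≡64
49 = 32 + 16 + 1, so 65^49 ≡ 64·8·65 ≡ 65 (mod 73)
R · y^e ≡ 41·65 = 2665 ≡ 37 (mod 73)

37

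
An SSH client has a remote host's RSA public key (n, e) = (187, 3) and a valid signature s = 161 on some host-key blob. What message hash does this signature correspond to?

s^2 ≡ 161^2 = 25921 ≡ 115
3 = 2 + 1, so s^3 ≡ 115·161 ≡ 2 (mod 187)

2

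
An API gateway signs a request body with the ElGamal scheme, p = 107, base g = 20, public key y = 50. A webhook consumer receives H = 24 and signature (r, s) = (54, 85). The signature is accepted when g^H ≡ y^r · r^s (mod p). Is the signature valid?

Left side g^H mod p:
Squares mod 107: 20^1≡20, 20^2≡79, 20^4≡35, 20^8≡48, 20^16≡57
24 = 16 + 8, so 20^24 ≡ 57·48 ≡ 61 (mod 107)
Right side y^r · r^s mod p:
Squares mod 107: 50^1≡50, 50^2≡39, 50^4≡23, 50^8≡101, 50^16≡36, 50^32≡12
54 = 32 + 16 + 4 + 2, so 50^54 ≡ 12·36·23·39 ≡ 57 (mod 107)
Squares mod 107: 54^1≡54, 54^2≡27, 54^4≡87, 54^8≡79, 54^16≡35, 54^32≡48, 54^64≡57
85 = 64 + 16 + 4 + 1, so 54^85 ≡ 57·35·87·54 ≡ 59 (mod 107)
57·59 = 3363 ≡ 46 (mod 107)
61 ≠ 46, so verification fails.

invalid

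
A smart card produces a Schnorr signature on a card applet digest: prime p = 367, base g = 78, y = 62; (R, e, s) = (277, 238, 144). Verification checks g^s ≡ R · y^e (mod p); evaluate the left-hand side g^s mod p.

Squares mod 367: 78^1≡78, 78^2≡212, 78^4≡170, 78^8≡274, 78^16≡208, 78^32≡325, 78^64≡296, 78^128≡270
144 = 128 + 16, so 78^144 ≡ 270·208 ≡ 9 (mod 367)

9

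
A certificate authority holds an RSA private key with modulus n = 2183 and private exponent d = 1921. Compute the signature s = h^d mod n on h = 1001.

1347

h^2 ≡ 1001^2 = 1002001 ≡ 4
h^4 ≡ 4^2 = 16
h^8 ≡ 16^2 = 256
h^16 ≡ 256^2 = 65536 ≡ 46
h^32 ≡ 46^2 = 2116
h^64 ≡ 2116^2 = 4477456 ≡ 123
h^128 ≡ 123^2 = 15129 ≡ 2031
h^256 ≡ 2031^2 = 4124961 ≡ 1274
h^512 ≡ 1274^2 = 1623076 ≡ 1107
h^1024 ≡ 1107^2 = 1225449 ≡ 786
1921 = 1024 + 512 + 256 + 128 + 1, so h^1921 ≡ 786·1107·1274·2031·1001 ≡ 1347 (mod 2183)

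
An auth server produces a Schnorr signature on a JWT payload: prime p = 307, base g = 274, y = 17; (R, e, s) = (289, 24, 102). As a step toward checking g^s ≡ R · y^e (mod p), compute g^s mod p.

Squares mod 307: 274^1≡274, 274^2≡168, 274^4≡287, 274^8≡93, 274^16≡53, 274^32≡46, 274^64≡274
102 = 64 + 32 + 4 + 2, so 274^102 ≡ 274·46·287·168 ≡ 289 (mod 307)

289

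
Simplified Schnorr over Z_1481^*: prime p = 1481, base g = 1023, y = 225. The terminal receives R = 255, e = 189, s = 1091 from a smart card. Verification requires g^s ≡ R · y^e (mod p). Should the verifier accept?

reject

g^s mod p:
1023^1091 mod 1481 = 202
R · y^e mod p:
225^189 mod 1481 = 1167
255·1167 = 297585 ≡ 1385 (mod 1481)
202 ≠ 1385; the check fails.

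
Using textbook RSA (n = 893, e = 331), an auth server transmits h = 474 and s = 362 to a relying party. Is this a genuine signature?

forged

s^2 ≡ 362^2 = 131044 ≡ 666
s^4 ≡ 666^2 = 443556 ≡ 628
s^8 ≡ 628^2 = 394384 ≡ 571
s^16 ≡ 571^2 = 326041 ≡ 96
s^32 ≡ 96^2 = 9216 ≡ 286
s^64 ≡ 286^2 = 81796 ≡ 533
s^128 ≡ 533^2 = 284089 ≡ 115
s^256 ≡ 115^2 = 13225 ≡ 723
331 = 256 + 64 + 8 + 2 + 1, so s^331 ≡ 723·533·571·666·362 ≡ 419 (mod 893)
419 ≠ 474, so verification fails.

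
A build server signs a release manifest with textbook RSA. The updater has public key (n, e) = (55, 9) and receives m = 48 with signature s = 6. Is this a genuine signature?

Squares mod 55: s^1≡6, s^2≡36, s^4≡31, s^8≡26
9 = 8 + 1, so s^9 ≡ 26·6 ≡ 46 (mod 55)
s^9 mod 55 = 46, but m = 48.

forged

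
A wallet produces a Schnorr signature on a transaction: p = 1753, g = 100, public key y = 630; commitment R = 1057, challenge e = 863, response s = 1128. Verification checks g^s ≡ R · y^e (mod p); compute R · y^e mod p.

630^2 = 396900 ≡ 722
630^4 ≡ 722^2 = 521284 ≡ 643
630^8 ≡ 643^2 = 413449 ≡ 1494
630^16 ≡ 1494^2 = 2232036 ≡ 467
630^32 ≡ 467^2 = 218089 ≡ 717
630^64 ≡ 717^2 = 514089 ≡ 460
630^128 ≡ 460^2 = 211600 ≡ 1240
630^256 ≡ 1240^2 = 1537600 ≡ 219
630^512 ≡ 219^2 = 47961 ≡ 630
863 = 512 + 256 + 64 + 16 + 8 + 4 + 2 + 1, so 630^863 ≡ 630·219·460·467·1494·643·722·630 ≡ 1721 (mod 1753)
R · y^e ≡ 1057·1721 = 1819097 ≡ 1236 (mod 1753)

1236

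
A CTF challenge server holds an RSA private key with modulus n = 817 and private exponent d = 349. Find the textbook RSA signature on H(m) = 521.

(H(m))^2 ≡ 521^2 = 271441 ≡ 197
(H(m))^4 ≡ 197^2 = 38809 ≡ 410
(H(m))^8 ≡ 410^2 = 168100 ≡ 615
(H(m))^16 ≡ 615^2 = 378225 ≡ 771
(H(m))^32 ≡ 771^2 = 594441 ≡ 482
(H(m))^64 ≡ 482^2 = 232324 ≡ 296
(H(m))^128 ≡ 296^2 = 87616 ≡ 197
(H(m))^256 ≡ 197^2 = 38809 ≡ 410
349 = 256 + 64 + 16 + 8 + 4 + 1, so (H(m))^349 ≡ 410·296·771·615·410·521 ≡ 635 (mod 817)

635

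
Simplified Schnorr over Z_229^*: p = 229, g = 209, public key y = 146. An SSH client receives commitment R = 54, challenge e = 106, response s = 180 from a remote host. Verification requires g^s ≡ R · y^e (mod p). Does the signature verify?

does not verify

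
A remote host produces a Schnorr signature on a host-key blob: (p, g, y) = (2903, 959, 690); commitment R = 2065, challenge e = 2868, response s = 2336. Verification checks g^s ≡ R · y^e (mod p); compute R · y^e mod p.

693

Squares mod 2903: 690^1≡690, 690^2≡8, 690^4≡64, 690^8≡1193, 690^16≡779, 690^32≡114, 690^64≡1384, 690^128≡2379, 690^256≡1694, 690^512≡1472, 690^1024≡1146, 690^2048≡1160
2868 = 2048 + 512 + 256 + 32 + 16 + 4, so 690^2868 ≡ 1160·1472·1694·114·779·64 ≡ 2677 (mod 2903)
R · y^e ≡ 2065·2677 = 5528005 ≡ 693 (mod 2903)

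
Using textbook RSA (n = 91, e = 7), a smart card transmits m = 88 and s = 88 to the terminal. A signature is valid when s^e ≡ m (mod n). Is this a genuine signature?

genuine

s^2 ≡ 88^2 = 7744 ≡ 9
s^4 ≡ 9^2 = 81
7 = 4 + 2 + 1, so s^7 ≡ 81·9·88 ≡ 88 (mod 91)
s^7 mod 91 = 88 matches m.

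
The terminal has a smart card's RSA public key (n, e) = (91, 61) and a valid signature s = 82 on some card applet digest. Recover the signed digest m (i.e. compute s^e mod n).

82

s^2 ≡ 82^2 = 6724 ≡ 81
s^4 ≡ 81^2 = 6561 ≡ 9
s^8 ≡ 9^2 = 81
s^16 ≡ 81^2 = 6561 ≡ 9
s^32 ≡ 9^2 = 81
61 = 32 + 16 + 8 + 4 + 1, so s^61 ≡ 81·9·81·9·82 ≡ 82 (mod 91)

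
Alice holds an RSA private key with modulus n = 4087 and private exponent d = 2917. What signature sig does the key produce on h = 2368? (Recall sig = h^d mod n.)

h^2 ≡ 2368^2 = 5607424 ≡ 60
h^4 ≡ 60^2 = 3600
h^8 ≡ 3600^2 = 12960000 ≡ 123
h^16 ≡ 123^2 = 15129 ≡ 2868
h^32 ≡ 2868^2 = 8225424 ≡ 2380
h^64 ≡ 2380^2 = 5664400 ≡ 3905
h^128 ≡ 3905^2 = 15249025 ≡ 428
h^256 ≡ 428^2 = 183184 ≡ 3356
h^512 ≡ 3356^2 = 11262736 ≡ 3051
h^1024 ≡ 3051^2 = 9308601 ≡ 2502
h^2048 ≡ 2502^2 = 6260004 ≡ 2807
2917 = 2048 + 512 + 256 + 64 + 32 + 4 + 1, so h^2917 ≡ 2807·3051·3356·3905·2380·3600·2368 ≡ 1941 (mod 4087)

1941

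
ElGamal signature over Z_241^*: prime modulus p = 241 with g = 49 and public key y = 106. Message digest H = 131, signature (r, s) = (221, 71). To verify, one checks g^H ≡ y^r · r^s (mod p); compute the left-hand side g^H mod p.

49^131 mod 241 = 45

45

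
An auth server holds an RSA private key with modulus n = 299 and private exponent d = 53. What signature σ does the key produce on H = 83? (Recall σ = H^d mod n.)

H^53 mod 299 = 44

44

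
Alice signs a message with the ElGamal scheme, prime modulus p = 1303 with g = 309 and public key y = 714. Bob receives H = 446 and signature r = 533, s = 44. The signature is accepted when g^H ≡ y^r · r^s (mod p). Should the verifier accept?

reject

Left side g^H mod p:
Squares mod 1303: 309^1≡309, 309^2≡362, 309^4≡744, 309^8≡1064, 309^16≡1092, 309^32≡219, 309^64≡1053, 309^128≡1259, 309^256≡633
446 = 256 + 128 + 32 + 16 + 8 + 4 + 2, so 309^446 ≡ 633·1259·219·1092·1064·744·362 ≡ 1036 (mod 1303)
Right side y^r · r^s mod p:
Squares mod 1303: 714^1≡714, 714^2≡323, 714^4≡89, 714^8≡103, 714^16≡185, 714^32≡347, 714^64≡533, 714^128≡35, 714^256≡1225, 714^512≡872
533 = 512 + 16 + 4 + 1, so 714^533 ≡ 872·185·89·714 ≡ 278 (mod 1303)
Squares mod 1303: 533^1≡533, 533^2≡35, 533^4≡1225, 533^8≡872, 533^16≡735, 533^32≡783
44 = 32 + 8 + 4, so 533^44 ≡ 783·872·1225 ≡ 991 (mod 1303)
278·991 = 275498 ≡ 565 (mod 1303)
1036 ≠ 565, so verification fails.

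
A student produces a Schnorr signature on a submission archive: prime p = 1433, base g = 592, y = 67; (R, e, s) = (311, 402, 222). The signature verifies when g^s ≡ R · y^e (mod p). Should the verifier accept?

g^s mod p:
592^2 = 350464 ≡ 812
592^4 ≡ 812^2 = 659344 ≡ 164
592^8 ≡ 164^2 = 26896 ≡ 1102
592^16 ≡ 1102^2 = 1214404 ≡ 653
592^32 ≡ 653^2 = 426409 ≡ 808
592^64 ≡ 808^2 = 652864 ≡ 849
592^128 ≡ 849^2 = 720801 ≡ 2
222 = 128 + 64 + 16 + 8 + 4 + 2, so 592^222 ≡ 2·849·653·1102·164·812 ≡ 539 (mod 1433)
R · y^e mod p:
67^2 = 4489 ≡ 190
67^4 ≡ 190^2 = 36100 ≡ 275
67^8 ≡ 275^2 = 75625 ≡ 1109
67^16 ≡ 1109^2 = 1229881 ≡ 367
67^32 ≡ 367^2 = 134689 ≡ 1420
67^64 ≡ 1420^2 = 2016400 ≡ 169
67^128 ≡ 169^2 = 28561 ≡ 1334
67^256 ≡ 1334^2 = 1779556 ≡ 1203
402 = 256 + 128 + 16 + 2, so 67^402 ≡ 1203·1334·367·190 ≡ 997 (mod 1433)
311·997 = 310067 ≡ 539 (mod 1433)
539 ≡ 539 (mod 1433); signature holds.

accept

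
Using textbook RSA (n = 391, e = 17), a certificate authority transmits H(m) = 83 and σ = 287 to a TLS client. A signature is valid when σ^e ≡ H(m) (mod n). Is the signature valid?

valid

σ^17 mod 391 = 83
Since 83 equals the digest 83, verification succeeds.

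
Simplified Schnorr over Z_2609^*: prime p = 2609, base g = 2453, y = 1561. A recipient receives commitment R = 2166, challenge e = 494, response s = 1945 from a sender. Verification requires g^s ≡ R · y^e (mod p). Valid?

g^s mod p:
2453^1945 mod 2609 = 1672
R · y^e mod p:
1561^494 mod 2609 = 2564
2166·2564 = 5553624 ≡ 1672 (mod 2609)
1672 ≡ 1672 (mod 2609); signature holds.

yes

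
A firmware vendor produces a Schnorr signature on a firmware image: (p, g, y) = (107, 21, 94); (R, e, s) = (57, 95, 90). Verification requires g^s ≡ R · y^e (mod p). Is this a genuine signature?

forged

g^s mod p:
Squares mod 107: 21^1≡21, 21^2≡13, 21^4≡62, 21^8≡99, 21^16≡64, 21^32≡30, 21^64≡44
90 = 64 + 16 + 8 + 2, so 21^90 ≡ 44·64·99·13 ≡ 102 (mod 107)
R · y^e mod p:
Squares mod 107: 94^1≡94, 94^2≡62, 94^4≡99, 94^8≡64, 94^16≡30, 94^32≡44, 94^64≡10
95 = 64 + 16 + 8 + 4 + 2 + 1, so 94^95 ≡ 10·30·64·99·62·94 ≡ 32 (mod 107)
57·32 = 1824 ≡ 5 (mod 107)
102 ≠ 5; the check fails.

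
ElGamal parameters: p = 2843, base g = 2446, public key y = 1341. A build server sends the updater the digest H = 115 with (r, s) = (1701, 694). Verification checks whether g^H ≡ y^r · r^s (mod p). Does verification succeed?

Left side g^H mod p:
2446^2 = 5982916 ≡ 1244
2446^4 ≡ 1244^2 = 1547536 ≡ 944
2446^8 ≡ 944^2 = 891136 ≡ 1277
2446^16 ≡ 1277^2 = 1630729 ≡ 1690
2446^32 ≡ 1690^2 = 2856100 ≡ 1728
2446^64 ≡ 1728^2 = 2985984 ≡ 834
115 = 64 + 32 + 16 + 2 + 1, so 2446^115 ≡ 834·1728·1690·1244·2446 ≡ 2358 (mod 2843)
Right side y^r · r^s mod p:
1341^2 = 1798281 ≡ 1505
1341^4 ≡ 1505^2 = 2265025 ≡ 1997
1341^8 ≡ 1997^2 = 3988009 ≡ 2123
1341^16 ≡ 2123^2 = 4507129 ≡ 974
1341^32 ≡ 974^2 = 948676 ≡ 1957
1341^64 ≡ 1957^2 = 3829849 ≡ 328
1341^128 ≡ 328^2 = 107584 ≡ 2393
1341^256 ≡ 2393^2 = 5726449 ≡ 647
1341^512 ≡ 647^2 = 418609 ≡ 688
1341^1024 ≡ 688^2 = 473344 ≡ 1406
1701 = 1024 + 512 + 128 + 32 + 4 + 1, so 1341^1701 ≡ 1406·688·2393·1957·1997·1341 ≡ 2418 (mod 2843)
1701^2 = 2893401 ≡ 2070
1701^4 ≡ 2070^2 = 4284900 ≡ 499
1701^8 ≡ 499^2 = 249001 ≡ 1660
1701^16 ≡ 1660^2 = 2755600 ≡ 733
1701^32 ≡ 733^2 = 537289 ≡ 2805
1701^64 ≡ 2805^2 = 7868025 ≡ 1444
1701^128 ≡ 1444^2 = 2085136 ≡ 1217
1701^256 ≡ 1217^2 = 1481089 ≡ 2729
1701^512 ≡ 2729^2 = 7447441 ≡ 1624
694 = 512 + 128 + 32 + 16 + 4 + 2, so 1701^694 ≡ 1624·1217·2805·733·499·2070 ≡ 1038 (mod 2843)
2418·1038 = 2509884 ≡ 2358 (mod 2843)
2358 ≡ 2358 (mod 2843), so the signature is genuine.

passes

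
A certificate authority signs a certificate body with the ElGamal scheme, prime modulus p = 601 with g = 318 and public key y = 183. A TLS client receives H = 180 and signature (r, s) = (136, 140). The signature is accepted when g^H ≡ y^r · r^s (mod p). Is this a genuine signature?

Left side g^H mod p:
Squares mod 601: 318^1≡318, 318^2≡156, 318^4≡296, 318^8≡471, 318^16≡72, 318^32≡376, 318^64≡141, 318^128≡48
180 = 128 + 32 + 16 + 4, so 318^180 ≡ 48·376·72·296 ≡ 178 (mod 601)
Right side y^r · r^s mod p:
Squares mod 601: 183^1≡183, 183^2≡434, 183^4≡243, 183^8≡151, 183^16≡564, 183^32≡167, 183^64≡243, 183^128≡151
136 = 128 + 8, so 183^136 ≡ 151·151 ≡ 564 (mod 601)
Squares mod 601: 136^1≡136, 136^2≡466, 136^4≡195, 136^8≡162, 136^16≡401, 136^32≡334, 136^64≡371, 136^128≡12
140 = 128 + 8 + 4, so 136^140 ≡ 12·162·195 ≡ 450 (mod 601)
564·450 = 253800 ≡ 178 (mod 601)
178 ≡ 178 (mod 601), so the signature is genuine.

genuine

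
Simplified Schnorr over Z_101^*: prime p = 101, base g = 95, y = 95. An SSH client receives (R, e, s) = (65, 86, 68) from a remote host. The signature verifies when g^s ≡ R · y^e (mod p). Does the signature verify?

does not verify

g^s mod p:
Squares mod 101: 95^1≡95, 95^2≡36, 95^4≡84, 95^8≡87, 95^16≡95, 95^32≡36, 95^64≡84
68 = 64 + 4, so 95^68 ≡ 84·84 ≡ 87 (mod 101)
R · y^e mod p:
Squares mod 101: 95^1≡95, 95^2≡36, 95^4≡84, 95^8≡87, 95^16≡95, 95^32≡36, 95^64≡84
86 = 64 + 16 + 4 + 2, so 95^86 ≡ 84·95·84·36 ≡ 95 (mod 101)
65·95 = 6175 ≡ 14 (mod 101)
87 ≠ 14; the check fails.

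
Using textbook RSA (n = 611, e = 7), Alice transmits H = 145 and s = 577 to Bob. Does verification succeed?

Squares mod 611: s^1≡577, s^2≡545, s^4≡79
7 = 4 + 2 + 1, so s^7 ≡ 79·545·577 ≡ 86 (mod 611)
s^7 mod 611 = 86, but H = 145.

fails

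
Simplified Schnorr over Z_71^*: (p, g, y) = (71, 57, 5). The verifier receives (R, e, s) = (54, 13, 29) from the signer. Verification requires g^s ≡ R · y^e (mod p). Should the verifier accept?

accept

g^s mod p:
Squares mod 71: 57^1≡57, 57^2≡54, 57^4≡5, 57^8≡25, 57^16≡57
29 = 16 + 8 + 4 + 1, so 57^29 ≡ 57·25·5·57 ≡ 5 (mod 71)
R · y^e mod p:
Squares mod 71: 5^1≡5, 5^2≡25, 5^4≡57, 5^8≡54
13 = 8 + 4 + 1, so 5^13 ≡ 54·57·5 ≡ 54 (mod 71)
54·54 = 2916 ≡ 5 (mod 71)
5 ≡ 5 (mod 71); signature holds.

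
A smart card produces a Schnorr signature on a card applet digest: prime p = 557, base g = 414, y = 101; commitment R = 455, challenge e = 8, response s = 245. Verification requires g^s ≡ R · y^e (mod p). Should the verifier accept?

reject

g^s mod p:
Squares mod 557: 414^1≡414, 414^2≡397, 414^4≡535, 414^8≡484, 414^16≡316, 414^32≡153, 414^64≡15, 414^128≡225
245 = 128 + 64 + 32 + 16 + 4 + 1, so 414^245 ≡ 225·15·153·316·535·414 ≡ 532 (mod 557)
R · y^e mod p:
Squares mod 557: 101^1≡101, 101^2≡175, 101^4≡547, 101^8≡100
101^8 ≡ 100 (mod 557)
455·100 = 45500 ≡ 383 (mod 557)
532 ≠ 383; the check fails.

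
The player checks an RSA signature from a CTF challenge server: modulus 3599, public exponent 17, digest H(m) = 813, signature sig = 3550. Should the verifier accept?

reject

sig^17 mod 3599 = 3194
The recovered value 3194 does not match the digest 813.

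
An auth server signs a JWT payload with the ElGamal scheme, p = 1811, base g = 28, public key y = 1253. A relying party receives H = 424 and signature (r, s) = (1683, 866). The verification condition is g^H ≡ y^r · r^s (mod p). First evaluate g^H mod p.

842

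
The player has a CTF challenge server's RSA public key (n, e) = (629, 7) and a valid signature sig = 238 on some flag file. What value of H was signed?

Squares mod 629: sig^1≡238, sig^2≡34, sig^4≡527
7 = 4 + 2 + 1, so sig^7 ≡ 527·34·238 ≡ 493 (mod 629)

493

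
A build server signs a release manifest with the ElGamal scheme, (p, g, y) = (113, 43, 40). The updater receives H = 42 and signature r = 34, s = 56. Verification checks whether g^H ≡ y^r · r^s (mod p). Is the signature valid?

valid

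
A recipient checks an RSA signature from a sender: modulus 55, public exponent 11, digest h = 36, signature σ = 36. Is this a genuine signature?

genuine

σ^2 ≡ 36^2 = 1296 ≡ 31
σ^4 ≡ 31^2 = 961 ≡ 26
σ^8 ≡ 26^2 = 676 ≡ 16
11 = 8 + 2 + 1, so σ^11 ≡ 16·31·36 ≡ 36 (mod 55)
Since 36 equals the digest 36, verification succeeds.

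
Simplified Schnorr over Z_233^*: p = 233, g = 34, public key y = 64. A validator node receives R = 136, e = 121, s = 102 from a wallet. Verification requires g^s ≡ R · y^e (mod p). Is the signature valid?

invalid

g^s mod p:
Squares mod 233: 34^1≡34, 34^2≡224, 34^4≡81, 34^8≡37, 34^16≡204, 34^32≡142, 34^64≡126
102 = 64 + 32 + 4 + 2, so 34^102 ≡ 126·142·81·224 ≡ 72 (mod 233)
R · y^e mod p:
Squares mod 233: 64^1≡64, 64^2≡135, 64^4≡51, 64^8≡38, 64^16≡46, 64^32≡19, 64^64≡128
121 = 64 + 32 + 16 + 8 + 1, so 64^121 ≡ 128·19·46·38·64 ≡ 2 (mod 233)
136·2 = 272 ≡ 39 (mod 233)
72 ≠ 39; the check fails.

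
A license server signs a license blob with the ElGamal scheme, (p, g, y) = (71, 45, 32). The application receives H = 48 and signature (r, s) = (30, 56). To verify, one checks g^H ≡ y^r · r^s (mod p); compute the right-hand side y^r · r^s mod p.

Squares mod 71: 32^1≡32, 32^2≡30, 32^4≡48, 32^8≡32, 32^16≡30
30 = 16 + 8 + 4 + 2, so 32^30 ≡ 30·32·48·30 ≡ 30 (mod 71)
Squares mod 71: 30^1≡30, 30^2≡48, 30^4≡32, 30^8≡30, 30^16≡48, 30^32≡32
56 = 32 + 16 + 8, so 30^56 ≡ 32·48·30 ≡ 1 (mod 71)
y^r · r^s ≡ 30·1 = 30 ≡ 30 (mod 71)

30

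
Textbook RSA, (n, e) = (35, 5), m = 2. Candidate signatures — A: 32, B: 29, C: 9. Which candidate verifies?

Candidate A: Squares mod 35: 32^1≡32, 32^2≡9, 32^4≡11; 5 = 4 + 1, so 32^5 ≡ 11·32 ≡ 2 (mod 35)
  → matches m = 2
Candidate B: Squares mod 35: 29^1≡29, 29^2≡1, 29^4≡1; 5 = 4 + 1, so 29^5 ≡ 1·29 ≡ 29 (mod 35)
Candidate C: Squares mod 35: 9^1≡9, 9^2≡11, 9^4≡16; 5 = 4 + 1, so 9^5 ≡ 16·9 ≡ 4 (mod 35)

A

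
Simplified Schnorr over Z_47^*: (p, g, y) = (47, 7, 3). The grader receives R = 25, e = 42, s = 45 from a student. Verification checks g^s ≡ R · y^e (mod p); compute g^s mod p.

27

Squares mod 47: 7^1≡7, 7^2≡2, 7^4≡4, 7^8≡16, 7^16≡21, 7^32≡18
45 = 32 + 8 + 4 + 1, so 7^45 ≡ 18·16·4·7 ≡ 27 (mod 47)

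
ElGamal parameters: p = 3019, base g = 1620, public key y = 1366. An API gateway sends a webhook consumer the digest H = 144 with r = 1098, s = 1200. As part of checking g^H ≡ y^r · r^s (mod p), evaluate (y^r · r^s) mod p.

1517

1366^2 = 1865956 ≡ 214
1366^4 ≡ 214^2 = 45796 ≡ 511
1366^8 ≡ 511^2 = 261121 ≡ 1487
1366^16 ≡ 1487^2 = 2211169 ≡ 1261
1366^32 ≡ 1261^2 = 1590121 ≡ 2127
1366^64 ≡ 2127^2 = 4524129 ≡ 1667
1366^128 ≡ 1667^2 = 2778889 ≡ 1409
1366^256 ≡ 1409^2 = 1985281 ≡ 1798
1366^512 ≡ 1798^2 = 3232804 ≡ 2474
1366^1024 ≡ 2474^2 = 6120676 ≡ 1163
1098 = 1024 + 64 + 8 + 2, so 1366^1098 ≡ 1163·1667·1487·214 ≡ 2620 (mod 3019)
1098^2 = 1205604 ≡ 1023
1098^4 ≡ 1023^2 = 1046529 ≡ 1955
1098^8 ≡ 1955^2 = 3822025 ≡ 2990
1098^16 ≡ 2990^2 = 8940100 ≡ 841
1098^32 ≡ 841^2 = 707281 ≡ 835
1098^64 ≡ 835^2 = 697225 ≡ 2855
1098^128 ≡ 2855^2 = 8151025 ≡ 2744
1098^256 ≡ 2744^2 = 7529536 ≡ 150
1098^512 ≡ 150^2 = 22500 ≡ 1367
1098^1024 ≡ 1367^2 = 1868689 ≡ 2947
1200 = 1024 + 128 + 32 + 16, so 1098^1200 ≡ 2947·2744·835·841 ≡ 942 (mod 3019)
y^r · r^s ≡ 2620·942 = 2468040 ≡ 1517 (mod 3019)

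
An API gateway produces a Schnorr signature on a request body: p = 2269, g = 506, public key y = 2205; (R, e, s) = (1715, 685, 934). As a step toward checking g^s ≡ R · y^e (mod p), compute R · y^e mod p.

405

Squares mod 2269: 2205^1≡2205, 2205^2≡1827, 2205^4≡230, 2205^8≡713, 2205^16≡113, 2205^32≡1424, 2205^64≡1559, 2205^128≡382, 2205^256≡708, 2205^512≡2084
685 = 512 + 128 + 32 + 8 + 4 + 1, so 2205^685 ≡ 2084·382·1424·713·230·2205 ≡ 159 (mod 2269)
R · y^e ≡ 1715·159 = 272685 ≡ 405 (mod 2269)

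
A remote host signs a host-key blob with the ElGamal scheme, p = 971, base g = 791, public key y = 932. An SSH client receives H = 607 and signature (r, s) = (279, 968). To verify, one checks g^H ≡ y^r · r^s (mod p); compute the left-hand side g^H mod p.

825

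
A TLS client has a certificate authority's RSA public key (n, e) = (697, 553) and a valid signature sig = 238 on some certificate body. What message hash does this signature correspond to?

102

Squares mod 697: sig^1≡238, sig^2≡187, sig^4≡119, sig^8≡221, sig^16≡51, sig^32≡510, sig^64≡119, sig^128≡221, sig^256≡51, sig^512≡510
553 = 512 + 32 + 8 + 1, so sig^553 ≡ 510·510·221·238 ≡ 102 (mod 697)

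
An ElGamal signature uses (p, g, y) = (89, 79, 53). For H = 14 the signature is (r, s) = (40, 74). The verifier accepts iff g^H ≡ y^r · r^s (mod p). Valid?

Left side g^H mod p:
79^2 = 6241 ≡ 11
79^4 ≡ 11^2 = 121 ≡ 32
79^8 ≡ 32^2 = 1024 ≡ 45
14 = 8 + 4 + 2, so 79^14 ≡ 45·32·11 ≡ 87 (mod 89)
Right side y^r · r^s mod p:
53^2 = 2809 ≡ 50
53^4 ≡ 50^2 = 2500 ≡ 8
53^8 ≡ 8^2 = 64
53^16 ≡ 64^2 = 4096 ≡ 2
53^32 ≡ 2^2 = 4
40 = 32 + 8, so 53^40 ≡ 4·64 ≡ 78 (mod 89)
40^2 = 1600 ≡ 87
40^4 ≡ 87^2 = 7569 ≡ 4
40^8 ≡ 4^2 = 16
40^16 ≡ 16^2 = 256 ≡ 78
40^32 ≡ 78^2 = 6084 ≡ 32
40^64 ≡ 32^2 = 1024 ≡ 45
74 = 64 + 8 + 2, so 40^74 ≡ 45·16·87 ≡ 73 (mod 89)
78·73 = 5694 ≡ 87 (mod 89)
87 ≡ 87 (mod 89), so the signature is genuine.

yes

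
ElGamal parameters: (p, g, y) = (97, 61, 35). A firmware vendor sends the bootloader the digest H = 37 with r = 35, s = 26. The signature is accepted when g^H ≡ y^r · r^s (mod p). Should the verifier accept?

Left side g^H mod p:
Squares mod 97: 61^1≡61, 61^2≡35, 61^4≡61, 61^8≡35, 61^16≡61, 61^32≡35
37 = 32 + 4 + 1, so 61^37 ≡ 35·61·61 ≡ 61 (mod 97)
Right side y^r · r^s mod p:
Squares mod 97: 35^1≡35, 35^2≡61, 35^4≡35, 35^8≡61, 35^16≡35, 35^32≡61
35 = 32 + 2 + 1, so 35^35 ≡ 61·61·35 ≡ 61 (mod 97)
Squares mod 97: 35^1≡35, 35^2≡61, 35^4≡35, 35^8≡61, 35^16≡35
26 = 16 + 8 + 2, so 35^26 ≡ 35·61·61 ≡ 61 (mod 97)
61·61 = 3721 ≡ 35 (mod 97)
61 ≠ 35, so verification fails.

reject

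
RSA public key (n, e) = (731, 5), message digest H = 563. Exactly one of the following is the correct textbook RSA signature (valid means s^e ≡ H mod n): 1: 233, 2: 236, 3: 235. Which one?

Candidate 1: 233^5 mod 731 = 105
Candidate 2: 236^5 mod 731 = 563
  → matches H = 563
Candidate 3: 235^5 mod 731 = 284

2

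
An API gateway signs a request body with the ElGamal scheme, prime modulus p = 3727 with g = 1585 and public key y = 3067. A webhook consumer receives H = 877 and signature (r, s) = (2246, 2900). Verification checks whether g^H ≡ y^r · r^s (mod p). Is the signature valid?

Left side g^H mod p:
1585^2 = 2512225 ≡ 227
1585^4 ≡ 227^2 = 51529 ≡ 3078
1585^8 ≡ 3078^2 = 9474084 ≡ 50
1585^16 ≡ 50^2 = 2500
1585^32 ≡ 2500^2 = 6250000 ≡ 3548
1585^64 ≡ 3548^2 = 12588304 ≡ 2225
1585^128 ≡ 2225^2 = 4950625 ≡ 1169
1585^256 ≡ 1169^2 = 1366561 ≡ 2479
1585^512 ≡ 2479^2 = 6145441 ≡ 3345
877 = 512 + 256 + 64 + 32 + 8 + 4 + 1, so 1585^877 ≡ 3345·2479·2225·3548·50·3078·1585 ≡ 3005 (mod 3727)
Right side y^r · r^s mod p:
3067^2 = 9406489 ≡ 3268
3067^4 ≡ 3268^2 = 10679824 ≡ 1969
3067^8 ≡ 1969^2 = 3876961 ≡ 881
3067^16 ≡ 881^2 = 776161 ≡ 945
3067^32 ≡ 945^2 = 893025 ≡ 2272
3067^64 ≡ 2272^2 = 5161984 ≡ 89
3067^128 ≡ 89^2 = 7921 ≡ 467
3067^256 ≡ 467^2 = 218089 ≡ 1923
3067^512 ≡ 1923^2 = 3697929 ≡ 745
3067^1024 ≡ 745^2 = 555025 ≡ 3429
3067^2048 ≡ 3429^2 = 11758041 ≡ 3083
2246 = 2048 + 128 + 64 + 4 + 2, so 3067^2246 ≡ 3083·467·89·1969·3268 ≡ 1028 (mod 3727)
2246^2 = 5044516 ≡ 1885
2246^4 ≡ 1885^2 = 3553225 ≡ 1394
2246^8 ≡ 1394^2 = 1943236 ≡ 1469
2246^16 ≡ 1469^2 = 2157961 ≡ 28
2246^32 ≡ 28^2 = 784
2246^64 ≡ 784^2 = 614656 ≡ 3428
2246^128 ≡ 3428^2 = 11751184 ≡ 3680
2246^256 ≡ 3680^2 = 13542400 ≡ 2209
2246^512 ≡ 2209^2 = 4879681 ≡ 1038
2246^1024 ≡ 1038^2 = 1077444 ≡ 341
2246^2048 ≡ 341^2 = 116281 ≡ 744
2900 = 2048 + 512 + 256 + 64 + 16 + 4, so 2246^2900 ≡ 744·1038·2209·3428·28·1394 ≡ 289 (mod 3727)
1028·289 = 297092 ≡ 2659 (mod 3727)
3005 ≠ 2659, so verification fails.

invalid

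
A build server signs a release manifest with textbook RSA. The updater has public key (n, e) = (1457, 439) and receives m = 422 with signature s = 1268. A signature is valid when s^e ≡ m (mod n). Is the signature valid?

valid

s^2 ≡ 1268^2 = 1607824 ≡ 753
s^4 ≡ 753^2 = 567009 ≡ 236
s^8 ≡ 236^2 = 55696 ≡ 330
s^16 ≡ 330^2 = 108900 ≡ 1082
s^32 ≡ 1082^2 = 1170724 ≡ 753
s^64 ≡ 753^2 = 567009 ≡ 236
s^128 ≡ 236^2 = 55696 ≡ 330
s^256 ≡ 330^2 = 108900 ≡ 1082
439 = 256 + 128 + 32 + 16 + 4 + 2 + 1, so s^439 ≡ 1082·330·753·1082·236·753·1268 ≡ 422 (mod 1457)
s^439 mod 1457 = 422 matches m.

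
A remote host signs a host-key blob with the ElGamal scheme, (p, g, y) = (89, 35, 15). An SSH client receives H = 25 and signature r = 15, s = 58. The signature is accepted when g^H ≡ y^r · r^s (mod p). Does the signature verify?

Left side g^H mod p:
35^2 = 1225 ≡ 68
35^4 ≡ 68^2 = 4624 ≡ 85
35^8 ≡ 85^2 = 7225 ≡ 16
35^16 ≡ 16^2 = 256 ≡ 78
25 = 16 + 8 + 1, so 35^25 ≡ 78·16·35 ≡ 70 (mod 89)
Right side y^r · r^s mod p:
15^2 = 225 ≡ 47
15^4 ≡ 47^2 = 2209 ≡ 73
15^8 ≡ 73^2 = 5329 ≡ 78
15 = 8 + 4 + 2 + 1, so 15^15 ≡ 78·73·47·15 ≡ 14 (mod 89)
15^2 = 225 ≡ 47
15^4 ≡ 47^2 = 2209 ≡ 73
15^8 ≡ 73^2 = 5329 ≡ 78
15^16 ≡ 78^2 = 6084 ≡ 32
15^32 ≡ 32^2 = 1024 ≡ 45
58 = 32 + 16 + 8 + 2, so 15^58 ≡ 45·32·78·47 ≡ 5 (mod 89)
14·5 = 70 ≡ 70 (mod 89)
70 ≡ 70 (mod 89), so the signature is genuine.

verifies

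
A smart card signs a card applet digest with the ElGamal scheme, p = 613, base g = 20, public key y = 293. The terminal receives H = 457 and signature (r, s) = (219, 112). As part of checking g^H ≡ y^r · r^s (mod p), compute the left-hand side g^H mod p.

Squares mod 613: 20^1≡20, 20^2≡400, 20^4≡7, 20^8≡49, 20^16≡562, 20^32≡149, 20^64≡133, 20^128≡525, 20^256≡388
457 = 256 + 128 + 64 + 8 + 1, so 20^457 ≡ 388·525·133·49·20 ≡ 161 (mod 613)

161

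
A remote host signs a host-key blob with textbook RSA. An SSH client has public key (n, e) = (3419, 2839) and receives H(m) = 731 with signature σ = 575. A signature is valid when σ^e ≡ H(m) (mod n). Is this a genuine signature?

genuine

Squares mod 3419: σ^1≡575, σ^2≡2401, σ^4≡367, σ^8≡1348, σ^16≡1615, σ^32≡2947, σ^64≡549, σ^128≡529, σ^256≡2902, σ^512≡607, σ^1024≡2616, σ^2048≡2037
2839 = 2048 + 512 + 256 + 16 + 4 + 2 + 1, so σ^2839 ≡ 2037·607·2902·1615·367·2401·575 ≡ 731 (mod 3419)
Since 731 equals the digest 731, verification succeeds.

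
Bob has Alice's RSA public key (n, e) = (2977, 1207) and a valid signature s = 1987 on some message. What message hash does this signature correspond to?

s^2 ≡ 1987^2 = 3948169 ≡ 667
s^4 ≡ 667^2 = 444889 ≡ 1316
s^8 ≡ 1316^2 = 1731856 ≡ 2219
s^16 ≡ 2219^2 = 4923961 ≡ 3
s^32 ≡ 3^2 = 9
s^64 ≡ 9^2 = 81
s^128 ≡ 81^2 = 6561 ≡ 607
s^256 ≡ 607^2 = 368449 ≡ 2278
s^512 ≡ 2278^2 = 5189284 ≡ 373
s^1024 ≡ 373^2 = 139129 ≡ 2187
1207 = 1024 + 128 + 32 + 16 + 4 + 2 + 1, so s^1207 ≡ 2187·607·9·3·1316·667·1987 ≡ 1029 (mod 2977)

1029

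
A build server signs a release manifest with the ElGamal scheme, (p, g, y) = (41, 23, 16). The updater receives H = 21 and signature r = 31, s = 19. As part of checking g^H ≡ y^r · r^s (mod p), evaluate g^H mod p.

23

Squares mod 41: 23^1≡23, 23^2≡37, 23^4≡16, 23^8≡10, 23^16≡18
21 = 16 + 4 + 1, so 23^21 ≡ 18·16·23 ≡ 23 (mod 41)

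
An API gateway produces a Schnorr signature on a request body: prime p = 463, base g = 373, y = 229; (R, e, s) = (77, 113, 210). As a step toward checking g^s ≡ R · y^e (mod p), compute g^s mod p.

373^210 mod 463 = 425

425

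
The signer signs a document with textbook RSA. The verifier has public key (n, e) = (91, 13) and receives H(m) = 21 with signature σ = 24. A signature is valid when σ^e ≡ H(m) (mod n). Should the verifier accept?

Squares mod 91: σ^1≡24, σ^2≡30, σ^4≡81, σ^8≡9
13 = 8 + 4 + 1, so σ^13 ≡ 9·81·24 ≡ 24 (mod 91)
24 ≠ 21, so verification fails.

reject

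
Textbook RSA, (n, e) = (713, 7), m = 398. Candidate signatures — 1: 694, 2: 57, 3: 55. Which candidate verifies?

Candidate 1: 694^7 mod 713 = 675
Candidate 2: 57^7 mod 713 = 398
  → matches m = 398
Candidate 3: 55^7 mod 713 = 96

2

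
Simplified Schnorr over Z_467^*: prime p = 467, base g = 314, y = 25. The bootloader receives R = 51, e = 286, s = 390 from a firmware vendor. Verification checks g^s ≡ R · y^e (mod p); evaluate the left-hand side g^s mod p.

108

314^2 = 98596 ≡ 59
314^4 ≡ 59^2 = 3481 ≡ 212
314^8 ≡ 212^2 = 44944 ≡ 112
314^16 ≡ 112^2 = 12544 ≡ 402
314^32 ≡ 402^2 = 161604 ≡ 22
314^64 ≡ 22^2 = 484 ≡ 17
314^128 ≡ 17^2 = 289
314^256 ≡ 289^2 = 83521 ≡ 395
390 = 256 + 128 + 4 + 2, so 314^390 ≡ 395·289·212·59 ≡ 108 (mod 467)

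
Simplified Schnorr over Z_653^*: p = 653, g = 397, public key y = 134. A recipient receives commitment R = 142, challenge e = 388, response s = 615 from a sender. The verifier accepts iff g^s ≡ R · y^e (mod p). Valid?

yes

g^s mod p:
Squares mod 653: 397^1≡397, 397^2≡236, 397^4≡191, 397^8≡566, 397^16≡386, 397^32≡112, 397^64≡137, 397^128≡485, 397^256≡145, 397^512≡129
615 = 512 + 64 + 32 + 4 + 2 + 1, so 397^615 ≡ 129·137·112·191·236·397 ≡ 211 (mod 653)
R · y^e mod p:
Squares mod 653: 134^1≡134, 134^2≡325, 134^4≡492, 134^8≡454, 134^16≡421, 134^32≡278, 134^64≡230, 134^128≡7, 134^256≡49
388 = 256 + 128 + 4, so 134^388 ≡ 49·7·492 ≡ 282 (mod 653)
142·282 = 40044 ≡ 211 (mod 653)
211 ≡ 211 (mod 653); signature holds.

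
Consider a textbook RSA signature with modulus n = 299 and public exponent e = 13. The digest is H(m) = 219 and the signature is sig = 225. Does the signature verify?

Squares mod 299: sig^1≡225, sig^2≡94, sig^4≡165, sig^8≡16
13 = 8 + 4 + 1, so sig^13 ≡ 16·165·225 ≡ 186 (mod 299)
sig^13 mod 299 = 186, but H(m) = 219.

does not verify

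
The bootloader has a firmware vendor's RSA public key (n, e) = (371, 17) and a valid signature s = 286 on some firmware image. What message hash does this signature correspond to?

Squares mod 371: s^1≡286, s^2≡176, s^4≡183, s^8≡99, s^16≡155
17 = 16 + 1, so s^17 ≡ 155·286 ≡ 181 (mod 371)

181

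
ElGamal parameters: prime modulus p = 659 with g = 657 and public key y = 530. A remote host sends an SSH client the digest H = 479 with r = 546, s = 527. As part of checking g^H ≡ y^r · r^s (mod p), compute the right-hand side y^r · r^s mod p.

Squares mod 659: 530^1≡530, 530^2≡166, 530^4≡537, 530^8≡386, 530^16≡62, 530^32≡549, 530^64≡238, 530^128≡629, 530^256≡241, 530^512≡89
546 = 512 + 32 + 2, so 530^546 ≡ 89·549·166 ≡ 613 (mod 659)
Squares mod 659: 546^1≡546, 546^2≡248, 546^4≡217, 546^8≡300, 546^16≡376, 546^32≡350, 546^64≡585, 546^128≡204, 546^256≡99, 546^512≡575
527 = 512 + 8 + 4 + 2 + 1, so 546^527 ≡ 575·300·217·248·546 ≡ 297 (mod 659)
y^r · r^s ≡ 613·297 = 182061 ≡ 177 (mod 659)

177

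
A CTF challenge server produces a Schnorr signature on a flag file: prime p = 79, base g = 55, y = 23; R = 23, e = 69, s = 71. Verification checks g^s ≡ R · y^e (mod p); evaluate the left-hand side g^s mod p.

23

Squares mod 79: 55^1≡55, 55^2≡23, 55^4≡55, 55^8≡23, 55^16≡55, 55^32≡23, 55^64≡55
71 = 64 + 4 + 2 + 1, so 55^71 ≡ 55·55·23·55 ≡ 23 (mod 79)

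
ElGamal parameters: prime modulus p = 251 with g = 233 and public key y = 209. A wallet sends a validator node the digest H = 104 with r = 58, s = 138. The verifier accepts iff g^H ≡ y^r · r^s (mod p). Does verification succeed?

Left side g^H mod p:
233^104 mod 251 = 108
Right side y^r · r^s mod p:
209^58 mod 251 = 74
58^138 mod 251 = 205
74·205 = 15170 ≡ 110 (mod 251)
108 ≠ 110, so verification fails.

fails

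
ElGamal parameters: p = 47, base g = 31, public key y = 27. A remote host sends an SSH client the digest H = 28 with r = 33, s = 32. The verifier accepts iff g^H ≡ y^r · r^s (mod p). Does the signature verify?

Left side g^H mod p:
31^2 = 961 ≡ 21
31^4 ≡ 21^2 = 441 ≡ 18
31^8 ≡ 18^2 = 324 ≡ 42
31^16 ≡ 42^2 = 1764 ≡ 25
28 = 16 + 8 + 4, so 31^28 ≡ 25·42·18 ≡ 6 (mod 47)
Right side y^r · r^s mod p:
27^2 = 729 ≡ 24
27^4 ≡ 24^2 = 576 ≡ 12
27^8 ≡ 12^2 = 144 ≡ 3
27^16 ≡ 3^2 = 9
27^32 ≡ 9^2 = 81 ≡ 34
33 = 32 + 1, so 27^33 ≡ 34·27 ≡ 25 (mod 47)
33^2 = 1089 ≡ 8
33^4 ≡ 8^2 = 64 ≡ 17
33^8 ≡ 17^2 = 289 ≡ 7
33^16 ≡ 7^2 = 49 ≡ 2
33^32 ≡ 2^2 = 4
25·4 = 100 ≡ 6 (mod 47)
6 ≡ 6 (mod 47), so the signature is genuine.

verifies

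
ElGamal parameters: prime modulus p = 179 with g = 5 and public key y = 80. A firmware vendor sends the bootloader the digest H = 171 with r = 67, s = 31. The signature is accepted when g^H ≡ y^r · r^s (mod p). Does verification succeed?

fails

Left side g^H mod p:
Squares mod 179: 5^1≡5, 5^2≡25, 5^4≡88, 5^8≡47, 5^16≡61, 5^32≡141, 5^64≡12, 5^128≡144
171 = 128 + 32 + 8 + 2 + 1, so 5^171 ≡ 144·141·47·25·5 ≡ 42 (mod 179)
Right side y^r · r^s mod p:
Squares mod 179: 80^1≡80, 80^2≡135, 80^4≡146, 80^8≡15, 80^16≡46, 80^32≡147, 80^64≡129
67 = 64 + 2 + 1, so 80^67 ≡ 129·135·80 ≡ 43 (mod 179)
Squares mod 179: 67^1≡67, 67^2≡14, 67^4≡17, 67^8≡110, 67^16≡107
31 = 16 + 8 + 4 + 2 + 1, so 67^31 ≡ 107·110·17·14·67 ≡ 56 (mod 179)
43·56 = 2408 ≡ 81 (mod 179)
42 ≠ 81, so verification fails.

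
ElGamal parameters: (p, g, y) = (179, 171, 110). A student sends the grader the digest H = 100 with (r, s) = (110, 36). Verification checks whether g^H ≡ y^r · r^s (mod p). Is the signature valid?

invalid

Left side g^H mod p:
171^2 = 29241 ≡ 64
171^4 ≡ 64^2 = 4096 ≡ 158
171^8 ≡ 158^2 = 24964 ≡ 83
171^16 ≡ 83^2 = 6889 ≡ 87
171^32 ≡ 87^2 = 7569 ≡ 51
171^64 ≡ 51^2 = 2601 ≡ 95
100 = 64 + 32 + 4, so 171^100 ≡ 95·51·158 ≡ 106 (mod 179)
Right side y^r · r^s mod p:
110^2 = 12100 ≡ 107
110^4 ≡ 107^2 = 11449 ≡ 172
110^8 ≡ 172^2 = 29584 ≡ 49
110^16 ≡ 49^2 = 2401 ≡ 74
110^32 ≡ 74^2 = 5476 ≡ 106
110^64 ≡ 106^2 = 11236 ≡ 138
110 = 64 + 32 + 8 + 4 + 2, so 110^110 ≡ 138·106·49·172·107 ≡ 121 (mod 179)
110^2 = 12100 ≡ 107
110^4 ≡ 107^2 = 11449 ≡ 172
110^8 ≡ 172^2 = 29584 ≡ 49
110^16 ≡ 49^2 = 2401 ≡ 74
110^32 ≡ 74^2 = 5476 ≡ 106
36 = 32 + 4, so 110^36 ≡ 106·172 ≡ 153 (mod 179)
121·153 = 18513 ≡ 76 (mod 179)
106 ≠ 76, so verification fails.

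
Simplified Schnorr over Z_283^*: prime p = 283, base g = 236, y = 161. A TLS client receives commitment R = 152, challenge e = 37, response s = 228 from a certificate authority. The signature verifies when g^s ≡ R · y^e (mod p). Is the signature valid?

invalid

g^s mod p:
Squares mod 283: 236^1≡236, 236^2≡228, 236^4≡195, 236^8≡103, 236^16≡138, 236^32≡83, 236^64≡97, 236^128≡70
228 = 128 + 64 + 32 + 4, so 236^228 ≡ 70·97·83·195 ≡ 175 (mod 283)
R · y^e mod p:
Squares mod 283: 161^1≡161, 161^2≡168, 161^4≡207, 161^8≡116, 161^16≡155, 161^32≡253
37 = 32 + 4 + 1, so 161^37 ≡ 253·207·161 ≡ 29 (mod 283)
152·29 = 4408 ≡ 163 (mod 283)
175 ≠ 163; the check fails.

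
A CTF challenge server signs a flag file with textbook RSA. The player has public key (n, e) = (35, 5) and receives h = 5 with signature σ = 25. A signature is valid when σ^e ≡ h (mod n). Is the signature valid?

invalid

σ^2 ≡ 25^2 = 625 ≡ 30
σ^4 ≡ 30^2 = 900 ≡ 25
5 = 4 + 1, so σ^5 ≡ 25·25 ≡ 30 (mod 35)
The recovered value 30 does not match the digest 5.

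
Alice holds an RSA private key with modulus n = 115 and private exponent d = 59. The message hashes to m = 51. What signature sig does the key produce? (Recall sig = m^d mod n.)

111

m^2 ≡ 51^2 = 2601 ≡ 71
m^4 ≡ 71^2 = 5041 ≡ 96
m^8 ≡ 96^2 = 9216 ≡ 16
m^16 ≡ 16^2 = 256 ≡ 26
m^32 ≡ 26^2 = 676 ≡ 101
59 = 32 + 16 + 8 + 2 + 1, so m^59 ≡ 101·26·16·71·51 ≡ 111 (mod 115)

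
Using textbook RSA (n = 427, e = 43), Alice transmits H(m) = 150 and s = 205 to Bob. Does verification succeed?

Squares mod 427: s^1≡205, s^2≡179, s^4≡16, s^8≡256, s^16≡205, s^32≡179
43 = 32 + 8 + 2 + 1, so s^43 ≡ 179·256·179·205 ≡ 198 (mod 427)
s^43 mod 427 = 198, but H(m) = 150.

fails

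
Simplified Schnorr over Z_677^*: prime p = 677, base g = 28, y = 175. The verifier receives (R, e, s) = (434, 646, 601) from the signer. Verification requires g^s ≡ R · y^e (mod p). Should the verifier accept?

reject

g^s mod p:
28^2 = 784 ≡ 107
28^4 ≡ 107^2 = 11449 ≡ 617
28^8 ≡ 617^2 = 380689 ≡ 215
28^16 ≡ 215^2 = 46225 ≡ 189
28^32 ≡ 189^2 = 35721 ≡ 517
28^64 ≡ 517^2 = 267289 ≡ 551
28^128 ≡ 551^2 = 303601 ≡ 305
28^256 ≡ 305^2 = 93025 ≡ 276
28^512 ≡ 276^2 = 76176 ≡ 352
601 = 512 + 64 + 16 + 8 + 1, so 28^601 ≡ 352·551·189·215·28 ≡ 492 (mod 677)
R · y^e mod p:
175^2 = 30625 ≡ 160
175^4 ≡ 160^2 = 25600 ≡ 551
175^8 ≡ 551^2 = 303601 ≡ 305
175^16 ≡ 305^2 = 93025 ≡ 276
175^32 ≡ 276^2 = 76176 ≡ 352
175^64 ≡ 352^2 = 123904 ≡ 13
175^128 ≡ 13^2 = 169
175^256 ≡ 169^2 = 28561 ≡ 127
175^512 ≡ 127^2 = 16129 ≡ 558
646 = 512 + 128 + 4 + 2, so 175^646 ≡ 558·169·551·160 ≡ 62 (mod 677)
434·62 = 26908 ≡ 505 (mod 677)
492 ≠ 505; the check fails.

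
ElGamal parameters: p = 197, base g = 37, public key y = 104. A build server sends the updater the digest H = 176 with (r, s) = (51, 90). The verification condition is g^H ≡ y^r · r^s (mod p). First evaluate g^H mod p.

172

37^2 = 1369 ≡ 187
37^4 ≡ 187^2 = 34969 ≡ 100
37^8 ≡ 100^2 = 10000 ≡ 150
37^16 ≡ 150^2 = 22500 ≡ 42
37^32 ≡ 42^2 = 1764 ≡ 188
37^64 ≡ 188^2 = 35344 ≡ 81
37^128 ≡ 81^2 = 6561 ≡ 60
176 = 128 + 32 + 16, so 37^176 ≡ 60·188·42 ≡ 172 (mod 197)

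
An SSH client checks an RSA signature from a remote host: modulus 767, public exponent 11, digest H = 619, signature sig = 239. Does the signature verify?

verifies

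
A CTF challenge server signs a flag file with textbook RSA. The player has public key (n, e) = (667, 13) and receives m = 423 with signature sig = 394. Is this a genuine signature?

genuine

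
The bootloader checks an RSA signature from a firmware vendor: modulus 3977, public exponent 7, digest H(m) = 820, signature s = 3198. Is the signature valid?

valid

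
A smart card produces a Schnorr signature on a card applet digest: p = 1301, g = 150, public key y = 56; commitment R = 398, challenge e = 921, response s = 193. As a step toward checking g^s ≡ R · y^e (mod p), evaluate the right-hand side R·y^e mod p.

Squares mod 1301: 56^1≡56, 56^2≡534, 56^4≡237, 56^8≡226, 56^16≡337, 56^32≡382, 56^64≡212, 56^128≡710, 56^256≡613, 56^512≡1081
921 = 512 + 256 + 128 + 16 + 8 + 1, so 56^921 ≡ 1081·613·710·337·226·56 ≡ 692 (mod 1301)
R · y^e ≡ 398·692 = 275416 ≡ 905 (mod 1301)

905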